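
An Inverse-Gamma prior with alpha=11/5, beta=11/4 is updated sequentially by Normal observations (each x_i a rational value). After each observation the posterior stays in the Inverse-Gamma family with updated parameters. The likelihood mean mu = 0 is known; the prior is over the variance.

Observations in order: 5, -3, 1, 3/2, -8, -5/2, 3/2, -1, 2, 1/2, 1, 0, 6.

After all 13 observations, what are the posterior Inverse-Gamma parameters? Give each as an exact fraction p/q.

obs 1: x=5 → posterior Inverse-Gamma(27/10, 61/4)
obs 2: x=-3 → posterior Inverse-Gamma(16/5, 79/4)
obs 3: x=1 → posterior Inverse-Gamma(37/10, 81/4)
obs 4: x=3/2 → posterior Inverse-Gamma(21/5, 171/8)
obs 5: x=-8 → posterior Inverse-Gamma(47/10, 427/8)
obs 6: x=-5/2 → posterior Inverse-Gamma(26/5, 113/2)
obs 7: x=3/2 → posterior Inverse-Gamma(57/10, 461/8)
obs 8: x=-1 → posterior Inverse-Gamma(31/5, 465/8)
obs 9: x=2 → posterior Inverse-Gamma(67/10, 481/8)
obs 10: x=1/2 → posterior Inverse-Gamma(36/5, 241/4)
obs 11: x=1 → posterior Inverse-Gamma(77/10, 243/4)
obs 12: x=0 → posterior Inverse-Gamma(41/5, 243/4)
obs 13: x=6 → posterior Inverse-Gamma(87/10, 315/4)

alpha=87/10, beta=315/4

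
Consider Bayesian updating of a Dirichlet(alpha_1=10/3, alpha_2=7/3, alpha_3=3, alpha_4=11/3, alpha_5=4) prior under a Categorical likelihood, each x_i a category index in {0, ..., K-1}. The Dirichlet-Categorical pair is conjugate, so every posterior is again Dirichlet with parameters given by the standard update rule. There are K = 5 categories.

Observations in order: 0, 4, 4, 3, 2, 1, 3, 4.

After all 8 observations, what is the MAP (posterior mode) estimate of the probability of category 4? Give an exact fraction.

9/29

obs 1: x=0 → posterior Dirichlet(13/3, 7/3, 3, 11/3, 4)
obs 2: x=4 → posterior Dirichlet(13/3, 7/3, 3, 11/3, 5)
obs 3: x=4 → posterior Dirichlet(13/3, 7/3, 3, 11/3, 6)
obs 4: x=3 → posterior Dirichlet(13/3, 7/3, 3, 14/3, 6)
obs 5: x=2 → posterior Dirichlet(13/3, 7/3, 4, 14/3, 6)
obs 6: x=1 → posterior Dirichlet(13/3, 10/3, 4, 14/3, 6)
obs 7: x=3 → posterior Dirichlet(13/3, 10/3, 4, 17/3, 6)
obs 8: x=4 → posterior Dirichlet(13/3, 10/3, 4, 17/3, 7)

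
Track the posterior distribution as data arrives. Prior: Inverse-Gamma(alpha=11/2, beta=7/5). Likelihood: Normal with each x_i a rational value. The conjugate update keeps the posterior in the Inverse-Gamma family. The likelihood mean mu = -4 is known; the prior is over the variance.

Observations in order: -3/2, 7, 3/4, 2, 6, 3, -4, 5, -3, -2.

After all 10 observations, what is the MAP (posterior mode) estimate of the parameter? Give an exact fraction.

obs 1: x=-3/2 → posterior Inverse-Gamma(6, 181/40)
obs 2: x=7 → posterior Inverse-Gamma(13/2, 2601/40)
obs 3: x=3/4 → posterior Inverse-Gamma(7, 12209/160)
obs 4: x=2 → posterior Inverse-Gamma(15/2, 15089/160)
obs 5: x=6 → posterior Inverse-Gamma(8, 23089/160)
obs 6: x=3 → posterior Inverse-Gamma(17/2, 27009/160)
obs 7: x=-4 → posterior Inverse-Gamma(9, 27009/160)
obs 8: x=5 → posterior Inverse-Gamma(19/2, 33489/160)
obs 9: x=-3 → posterior Inverse-Gamma(10, 33569/160)
obs 10: x=-2 → posterior Inverse-Gamma(21/2, 33889/160)

33889/1840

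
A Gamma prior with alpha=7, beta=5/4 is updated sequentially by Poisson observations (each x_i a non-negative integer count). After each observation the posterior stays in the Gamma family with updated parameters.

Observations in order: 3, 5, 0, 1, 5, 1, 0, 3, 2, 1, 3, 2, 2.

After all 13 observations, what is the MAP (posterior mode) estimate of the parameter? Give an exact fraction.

obs 1: x=3 → posterior Gamma(10, 9/4)
obs 2: x=5 → posterior Gamma(15, 13/4)
obs 3: x=0 → posterior Gamma(15, 17/4)
obs 4: x=1 → posterior Gamma(16, 21/4)
obs 5: x=5 → posterior Gamma(21, 25/4)
obs 6: x=1 → posterior Gamma(22, 29/4)
obs 7: x=0 → posterior Gamma(22, 33/4)
obs 8: x=3 → posterior Gamma(25, 37/4)
obs 9: x=2 → posterior Gamma(27, 41/4)
obs 10: x=1 → posterior Gamma(28, 45/4)
obs 11: x=3 → posterior Gamma(31, 49/4)
obs 12: x=2 → posterior Gamma(33, 53/4)
obs 13: x=2 → posterior Gamma(35, 57/4)

136/57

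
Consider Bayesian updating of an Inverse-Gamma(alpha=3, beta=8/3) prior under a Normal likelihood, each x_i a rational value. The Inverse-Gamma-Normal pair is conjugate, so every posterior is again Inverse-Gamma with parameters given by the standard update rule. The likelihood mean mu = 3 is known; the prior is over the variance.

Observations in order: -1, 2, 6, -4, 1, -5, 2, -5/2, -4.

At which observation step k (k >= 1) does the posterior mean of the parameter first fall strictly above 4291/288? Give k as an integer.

k = 8

obs 1: x=-1 → posterior Inverse-Gamma(7/2, 32/3)
obs 2: x=2 → posterior Inverse-Gamma(4, 67/6)
obs 3: x=6 → posterior Inverse-Gamma(9/2, 47/3)
obs 4: x=-4 → posterior Inverse-Gamma(5, 241/6)
obs 5: x=1 → posterior Inverse-Gamma(11/2, 253/6)
obs 6: x=-5 → posterior Inverse-Gamma(6, 445/6)
obs 7: x=2 → posterior Inverse-Gamma(13/2, 224/3)
obs 8: x=-5/2 → posterior Inverse-Gamma(7, 2155/24)
obs 9: x=-4 → posterior Inverse-Gamma(15/2, 2743/24)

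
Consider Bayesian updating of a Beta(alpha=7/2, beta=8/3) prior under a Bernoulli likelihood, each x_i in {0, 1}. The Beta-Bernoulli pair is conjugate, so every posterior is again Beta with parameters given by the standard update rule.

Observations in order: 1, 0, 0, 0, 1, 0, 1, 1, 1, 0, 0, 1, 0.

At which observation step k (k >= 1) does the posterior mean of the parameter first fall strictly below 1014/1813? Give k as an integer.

k = 2

obs 1: x=1 → posterior Beta(9/2, 8/3)
obs 2: x=0 → posterior Beta(9/2, 11/3)
obs 3: x=0 → posterior Beta(9/2, 14/3)
obs 4: x=0 → posterior Beta(9/2, 17/3)
obs 5: x=1 → posterior Beta(11/2, 17/3)
obs 6: x=0 → posterior Beta(11/2, 20/3)
obs 7: x=1 → posterior Beta(13/2, 20/3)
obs 8: x=1 → posterior Beta(15/2, 20/3)
obs 9: x=1 → posterior Beta(17/2, 20/3)
obs 10: x=0 → posterior Beta(17/2, 23/3)
obs 11: x=0 → posterior Beta(17/2, 26/3)
obs 12: x=1 → posterior Beta(19/2, 26/3)
obs 13: x=0 → posterior Beta(19/2, 29/3)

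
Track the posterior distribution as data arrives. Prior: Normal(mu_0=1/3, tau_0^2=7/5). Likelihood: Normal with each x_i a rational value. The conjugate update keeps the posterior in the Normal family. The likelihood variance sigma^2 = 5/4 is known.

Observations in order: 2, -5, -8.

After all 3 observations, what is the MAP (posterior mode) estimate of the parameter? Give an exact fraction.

obs 1: x=2 → posterior Normal(193/159, 35/53)
obs 2: x=-5 → posterior Normal(-227/243, 35/81)
obs 3: x=-8 → posterior Normal(-899/327, 35/109)

-899/327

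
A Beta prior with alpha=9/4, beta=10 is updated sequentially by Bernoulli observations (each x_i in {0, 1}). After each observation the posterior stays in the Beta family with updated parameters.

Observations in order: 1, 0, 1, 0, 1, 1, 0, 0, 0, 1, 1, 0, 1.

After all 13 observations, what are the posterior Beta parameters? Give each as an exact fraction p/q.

alpha=37/4, beta=16

obs 1: x=1 → posterior Beta(13/4, 10)
obs 2: x=0 → posterior Beta(13/4, 11)
obs 3: x=1 → posterior Beta(17/4, 11)
obs 4: x=0 → posterior Beta(17/4, 12)
obs 5: x=1 → posterior Beta(21/4, 12)
obs 6: x=1 → posterior Beta(25/4, 12)
obs 7: x=0 → posterior Beta(25/4, 13)
obs 8: x=0 → posterior Beta(25/4, 14)
obs 9: x=0 → posterior Beta(25/4, 15)
obs 10: x=1 → posterior Beta(29/4, 15)
obs 11: x=1 → posterior Beta(33/4, 15)
obs 12: x=0 → posterior Beta(33/4, 16)
obs 13: x=1 → posterior Beta(37/4, 16)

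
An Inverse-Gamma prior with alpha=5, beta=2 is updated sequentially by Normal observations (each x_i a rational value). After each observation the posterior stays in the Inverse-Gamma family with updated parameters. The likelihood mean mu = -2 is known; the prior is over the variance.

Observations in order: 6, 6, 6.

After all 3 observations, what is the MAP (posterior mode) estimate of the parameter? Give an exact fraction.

obs 1: x=6 → posterior Inverse-Gamma(11/2, 34)
obs 2: x=6 → posterior Inverse-Gamma(6, 66)
obs 3: x=6 → posterior Inverse-Gamma(13/2, 98)

196/15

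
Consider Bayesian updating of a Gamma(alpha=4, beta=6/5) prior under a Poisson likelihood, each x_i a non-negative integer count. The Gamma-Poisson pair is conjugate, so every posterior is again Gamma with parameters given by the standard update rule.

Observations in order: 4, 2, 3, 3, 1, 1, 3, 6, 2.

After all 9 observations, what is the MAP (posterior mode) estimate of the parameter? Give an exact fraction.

140/51

obs 1: x=4 → posterior Gamma(8, 11/5)
obs 2: x=2 → posterior Gamma(10, 16/5)
obs 3: x=3 → posterior Gamma(13, 21/5)
obs 4: x=3 → posterior Gamma(16, 26/5)
obs 5: x=1 → posterior Gamma(17, 31/5)
obs 6: x=1 → posterior Gamma(18, 36/5)
obs 7: x=3 → posterior Gamma(21, 41/5)
obs 8: x=6 → posterior Gamma(27, 46/5)
obs 9: x=2 → posterior Gamma(29, 51/5)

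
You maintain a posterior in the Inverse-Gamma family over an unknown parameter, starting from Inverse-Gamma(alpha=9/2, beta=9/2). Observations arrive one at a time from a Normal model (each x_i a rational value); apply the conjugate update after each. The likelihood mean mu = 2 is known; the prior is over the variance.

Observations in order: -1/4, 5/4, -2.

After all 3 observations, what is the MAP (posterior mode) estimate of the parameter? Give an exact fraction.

35/16

obs 1: x=-1/4 → posterior Inverse-Gamma(5, 225/32)
obs 2: x=5/4 → posterior Inverse-Gamma(11/2, 117/16)
obs 3: x=-2 → posterior Inverse-Gamma(6, 245/16)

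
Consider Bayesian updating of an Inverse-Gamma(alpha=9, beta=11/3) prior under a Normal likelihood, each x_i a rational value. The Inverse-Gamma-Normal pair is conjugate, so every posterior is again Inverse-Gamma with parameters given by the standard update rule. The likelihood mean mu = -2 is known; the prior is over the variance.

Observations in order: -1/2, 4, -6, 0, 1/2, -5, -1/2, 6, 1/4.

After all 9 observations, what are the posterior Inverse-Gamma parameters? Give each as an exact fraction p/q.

obs 1: x=-1/2 → posterior Inverse-Gamma(19/2, 115/24)
obs 2: x=4 → posterior Inverse-Gamma(10, 547/24)
obs 3: x=-6 → posterior Inverse-Gamma(21/2, 739/24)
obs 4: x=0 → posterior Inverse-Gamma(11, 787/24)
obs 5: x=1/2 → posterior Inverse-Gamma(23/2, 431/12)
obs 6: x=-5 → posterior Inverse-Gamma(12, 485/12)
obs 7: x=-1/2 → posterior Inverse-Gamma(25/2, 997/24)
obs 8: x=6 → posterior Inverse-Gamma(13, 1765/24)
obs 9: x=1/4 → posterior Inverse-Gamma(27/2, 7303/96)

alpha=27/2, beta=7303/96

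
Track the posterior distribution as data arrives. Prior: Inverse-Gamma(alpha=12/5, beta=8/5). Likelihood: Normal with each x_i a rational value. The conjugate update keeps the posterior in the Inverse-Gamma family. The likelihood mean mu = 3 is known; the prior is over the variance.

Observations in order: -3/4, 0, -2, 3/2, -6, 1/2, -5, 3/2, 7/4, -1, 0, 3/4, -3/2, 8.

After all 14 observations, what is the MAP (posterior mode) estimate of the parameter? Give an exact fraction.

obs 1: x=-3/4 → posterior Inverse-Gamma(29/10, 1381/160)
obs 2: x=0 → posterior Inverse-Gamma(17/5, 2101/160)
obs 3: x=-2 → posterior Inverse-Gamma(39/10, 4101/160)
obs 4: x=3/2 → posterior Inverse-Gamma(22/5, 4281/160)
obs 5: x=-6 → posterior Inverse-Gamma(49/10, 10761/160)
obs 6: x=1/2 → posterior Inverse-Gamma(27/5, 11261/160)
obs 7: x=-5 → posterior Inverse-Gamma(59/10, 16381/160)
obs 8: x=3/2 → posterior Inverse-Gamma(32/5, 16561/160)
obs 9: x=7/4 → posterior Inverse-Gamma(69/10, 8343/80)
obs 10: x=-1 → posterior Inverse-Gamma(37/5, 8983/80)
obs 11: x=0 → posterior Inverse-Gamma(79/10, 9343/80)
obs 12: x=3/4 → posterior Inverse-Gamma(42/5, 19091/160)
obs 13: x=-3/2 → posterior Inverse-Gamma(89/10, 20711/160)
obs 14: x=8 → posterior Inverse-Gamma(47/5, 22711/160)

1747/128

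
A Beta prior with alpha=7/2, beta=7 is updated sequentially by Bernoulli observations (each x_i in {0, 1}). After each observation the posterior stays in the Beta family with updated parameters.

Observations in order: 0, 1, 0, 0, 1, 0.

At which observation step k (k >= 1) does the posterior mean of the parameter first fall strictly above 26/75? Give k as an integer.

obs 1: x=0 → posterior Beta(7/2, 8)
obs 2: x=1 → posterior Beta(9/2, 8)
obs 3: x=0 → posterior Beta(9/2, 9)
obs 4: x=0 → posterior Beta(9/2, 10)
obs 5: x=1 → posterior Beta(11/2, 10)
obs 6: x=0 → posterior Beta(11/2, 11)

k = 2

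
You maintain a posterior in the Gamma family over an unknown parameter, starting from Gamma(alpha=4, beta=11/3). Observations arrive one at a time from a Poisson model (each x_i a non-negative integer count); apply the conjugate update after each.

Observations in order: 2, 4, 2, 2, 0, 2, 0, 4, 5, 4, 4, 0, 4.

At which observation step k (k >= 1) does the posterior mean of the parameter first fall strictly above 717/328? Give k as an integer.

k = 11

obs 1: x=2 → posterior Gamma(6, 14/3)
obs 2: x=4 → posterior Gamma(10, 17/3)
obs 3: x=2 → posterior Gamma(12, 20/3)
obs 4: x=2 → posterior Gamma(14, 23/3)
obs 5: x=0 → posterior Gamma(14, 26/3)
obs 6: x=2 → posterior Gamma(16, 29/3)
obs 7: x=0 → posterior Gamma(16, 32/3)
obs 8: x=4 → posterior Gamma(20, 35/3)
obs 9: x=5 → posterior Gamma(25, 38/3)
obs 10: x=4 → posterior Gamma(29, 41/3)
obs 11: x=4 → posterior Gamma(33, 44/3)
obs 12: x=0 → posterior Gamma(33, 47/3)
obs 13: x=4 → posterior Gamma(37, 50/3)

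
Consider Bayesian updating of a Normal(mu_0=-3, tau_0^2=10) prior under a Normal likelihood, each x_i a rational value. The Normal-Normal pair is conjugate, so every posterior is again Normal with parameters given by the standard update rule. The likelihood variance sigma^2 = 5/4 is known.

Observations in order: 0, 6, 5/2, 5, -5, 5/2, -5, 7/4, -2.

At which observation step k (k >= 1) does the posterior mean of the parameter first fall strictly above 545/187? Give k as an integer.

k = 4

obs 1: x=0 → posterior Normal(-1/3, 10/9)
obs 2: x=6 → posterior Normal(45/17, 10/17)
obs 3: x=5/2 → posterior Normal(13/5, 2/5)
obs 4: x=5 → posterior Normal(35/11, 10/33)
obs 5: x=-5 → posterior Normal(65/41, 10/41)
obs 6: x=5/2 → posterior Normal(85/49, 10/49)
obs 7: x=-5 → posterior Normal(15/19, 10/57)
obs 8: x=7/4 → posterior Normal(59/65, 2/13)
obs 9: x=-2 → posterior Normal(43/73, 10/73)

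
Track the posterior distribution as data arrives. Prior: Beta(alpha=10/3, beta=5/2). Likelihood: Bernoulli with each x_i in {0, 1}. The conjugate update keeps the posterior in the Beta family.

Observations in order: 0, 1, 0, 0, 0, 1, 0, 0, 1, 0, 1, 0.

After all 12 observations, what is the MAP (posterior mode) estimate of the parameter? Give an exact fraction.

2/5

obs 1: x=0 → posterior Beta(10/3, 7/2)
obs 2: x=1 → posterior Beta(13/3, 7/2)
obs 3: x=0 → posterior Beta(13/3, 9/2)
obs 4: x=0 → posterior Beta(13/3, 11/2)
obs 5: x=0 → posterior Beta(13/3, 13/2)
obs 6: x=1 → posterior Beta(16/3, 13/2)
obs 7: x=0 → posterior Beta(16/3, 15/2)
obs 8: x=0 → posterior Beta(16/3, 17/2)
obs 9: x=1 → posterior Beta(19/3, 17/2)
obs 10: x=0 → posterior Beta(19/3, 19/2)
obs 11: x=1 → posterior Beta(22/3, 19/2)
obs 12: x=0 → posterior Beta(22/3, 21/2)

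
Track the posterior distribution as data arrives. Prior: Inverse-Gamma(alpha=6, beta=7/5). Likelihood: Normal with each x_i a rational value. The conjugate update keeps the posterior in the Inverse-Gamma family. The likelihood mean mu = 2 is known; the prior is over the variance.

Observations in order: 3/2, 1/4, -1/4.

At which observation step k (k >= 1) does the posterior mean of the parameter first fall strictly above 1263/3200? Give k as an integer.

obs 1: x=3/2 → posterior Inverse-Gamma(13/2, 61/40)
obs 2: x=1/4 → posterior Inverse-Gamma(7, 489/160)
obs 3: x=-1/4 → posterior Inverse-Gamma(15/2, 447/80)

k = 2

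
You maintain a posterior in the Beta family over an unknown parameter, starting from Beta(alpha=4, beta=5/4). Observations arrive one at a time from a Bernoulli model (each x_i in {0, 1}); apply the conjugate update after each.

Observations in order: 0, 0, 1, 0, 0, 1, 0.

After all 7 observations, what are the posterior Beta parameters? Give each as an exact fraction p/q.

obs 1: x=0 → posterior Beta(4, 9/4)
obs 2: x=0 → posterior Beta(4, 13/4)
obs 3: x=1 → posterior Beta(5, 13/4)
obs 4: x=0 → posterior Beta(5, 17/4)
obs 5: x=0 → posterior Beta(5, 21/4)
obs 6: x=1 → posterior Beta(6, 21/4)
obs 7: x=0 → posterior Beta(6, 25/4)

alpha=6, beta=25/4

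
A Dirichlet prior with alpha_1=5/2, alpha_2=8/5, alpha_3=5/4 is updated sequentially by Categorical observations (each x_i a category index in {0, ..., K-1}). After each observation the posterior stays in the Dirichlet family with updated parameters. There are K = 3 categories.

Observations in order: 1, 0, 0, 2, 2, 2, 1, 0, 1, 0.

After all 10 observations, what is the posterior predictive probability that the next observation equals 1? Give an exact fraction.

obs 1: x=1 → posterior Dirichlet(5/2, 13/5, 5/4)
obs 2: x=0 → posterior Dirichlet(7/2, 13/5, 5/4)
obs 3: x=0 → posterior Dirichlet(9/2, 13/5, 5/4)
obs 4: x=2 → posterior Dirichlet(9/2, 13/5, 9/4)
obs 5: x=2 → posterior Dirichlet(9/2, 13/5, 13/4)
obs 6: x=2 → posterior Dirichlet(9/2, 13/5, 17/4)
obs 7: x=1 → posterior Dirichlet(9/2, 18/5, 17/4)
obs 8: x=0 → posterior Dirichlet(11/2, 18/5, 17/4)
obs 9: x=1 → posterior Dirichlet(11/2, 23/5, 17/4)
obs 10: x=0 → posterior Dirichlet(13/2, 23/5, 17/4)

92/307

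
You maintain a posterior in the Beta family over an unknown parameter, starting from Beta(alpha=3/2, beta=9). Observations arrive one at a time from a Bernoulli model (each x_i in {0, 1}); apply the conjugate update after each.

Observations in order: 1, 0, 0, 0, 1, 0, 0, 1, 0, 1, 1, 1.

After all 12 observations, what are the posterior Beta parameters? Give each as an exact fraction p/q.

alpha=15/2, beta=15

obs 1: x=1 → posterior Beta(5/2, 9)
obs 2: x=0 → posterior Beta(5/2, 10)
obs 3: x=0 → posterior Beta(5/2, 11)
obs 4: x=0 → posterior Beta(5/2, 12)
obs 5: x=1 → posterior Beta(7/2, 12)
obs 6: x=0 → posterior Beta(7/2, 13)
obs 7: x=0 → posterior Beta(7/2, 14)
obs 8: x=1 → posterior Beta(9/2, 14)
obs 9: x=0 → posterior Beta(9/2, 15)
obs 10: x=1 → posterior Beta(11/2, 15)
obs 11: x=1 → posterior Beta(13/2, 15)
obs 12: x=1 → posterior Beta(15/2, 15)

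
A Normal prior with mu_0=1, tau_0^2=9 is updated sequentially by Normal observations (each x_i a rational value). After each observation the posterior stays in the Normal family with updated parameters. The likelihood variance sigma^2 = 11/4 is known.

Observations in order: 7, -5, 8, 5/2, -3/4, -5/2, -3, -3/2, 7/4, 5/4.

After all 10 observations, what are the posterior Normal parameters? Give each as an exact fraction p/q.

obs 1: x=7 → posterior Normal(263/47, 99/47)
obs 2: x=-5 → posterior Normal(1, 99/83)
obs 3: x=8 → posterior Normal(53/17, 99/119)
obs 4: x=5/2 → posterior Normal(461/155, 99/155)
obs 5: x=-3/4 → posterior Normal(434/191, 99/191)
obs 6: x=-5/2 → posterior Normal(344/227, 99/227)
obs 7: x=-3 → posterior Normal(236/263, 99/263)
obs 8: x=-3/2 → posterior Normal(14/23, 99/299)
obs 9: x=7/4 → posterior Normal(49/67, 99/335)
obs 10: x=5/4 → posterior Normal(290/371, 99/371)

mu_0=290/371, tau_0^2=99/371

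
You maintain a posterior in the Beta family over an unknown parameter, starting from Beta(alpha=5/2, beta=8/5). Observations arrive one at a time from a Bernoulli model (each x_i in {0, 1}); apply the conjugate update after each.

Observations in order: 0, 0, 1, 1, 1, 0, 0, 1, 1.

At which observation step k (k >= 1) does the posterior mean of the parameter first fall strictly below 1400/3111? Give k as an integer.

k = 2

obs 1: x=0 → posterior Beta(5/2, 13/5)
obs 2: x=0 → posterior Beta(5/2, 18/5)
obs 3: x=1 → posterior Beta(7/2, 18/5)
obs 4: x=1 → posterior Beta(9/2, 18/5)
obs 5: x=1 → posterior Beta(11/2, 18/5)
obs 6: x=0 → posterior Beta(11/2, 23/5)
obs 7: x=0 → posterior Beta(11/2, 28/5)
obs 8: x=1 → posterior Beta(13/2, 28/5)
obs 9: x=1 → posterior Beta(15/2, 28/5)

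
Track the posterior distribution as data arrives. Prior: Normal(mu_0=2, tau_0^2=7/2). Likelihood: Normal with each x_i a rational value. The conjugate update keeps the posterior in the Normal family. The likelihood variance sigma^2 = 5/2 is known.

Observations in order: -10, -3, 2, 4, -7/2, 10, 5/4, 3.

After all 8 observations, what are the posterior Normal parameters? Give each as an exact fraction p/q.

obs 1: x=-10 → posterior Normal(-5, 35/24)
obs 2: x=-3 → posterior Normal(-81/19, 35/38)
obs 3: x=2 → posterior Normal(-67/26, 35/52)
obs 4: x=4 → posterior Normal(-13/11, 35/66)
obs 5: x=-7/2 → posterior Normal(-127/80, 7/16)
obs 6: x=10 → posterior Normal(13/94, 35/94)
obs 7: x=5/4 → posterior Normal(61/216, 35/108)
obs 8: x=3 → posterior Normal(145/244, 35/122)

mu_0=145/244, tau_0^2=35/122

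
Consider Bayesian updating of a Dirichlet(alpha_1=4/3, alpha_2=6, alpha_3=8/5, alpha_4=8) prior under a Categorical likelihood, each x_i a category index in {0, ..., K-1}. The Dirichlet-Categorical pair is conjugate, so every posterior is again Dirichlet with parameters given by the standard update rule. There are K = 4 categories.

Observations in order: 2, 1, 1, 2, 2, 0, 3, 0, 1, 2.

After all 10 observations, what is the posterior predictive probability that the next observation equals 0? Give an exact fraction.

25/202

obs 1: x=2 → posterior Dirichlet(4/3, 6, 13/5, 8)
obs 2: x=1 → posterior Dirichlet(4/3, 7, 13/5, 8)
obs 3: x=1 → posterior Dirichlet(4/3, 8, 13/5, 8)
obs 4: x=2 → posterior Dirichlet(4/3, 8, 18/5, 8)
obs 5: x=2 → posterior Dirichlet(4/3, 8, 23/5, 8)
obs 6: x=0 → posterior Dirichlet(7/3, 8, 23/5, 8)
obs 7: x=3 → posterior Dirichlet(7/3, 8, 23/5, 9)
obs 8: x=0 → posterior Dirichlet(10/3, 8, 23/5, 9)
obs 9: x=1 → posterior Dirichlet(10/3, 9, 23/5, 9)
obs 10: x=2 → posterior Dirichlet(10/3, 9, 28/5, 9)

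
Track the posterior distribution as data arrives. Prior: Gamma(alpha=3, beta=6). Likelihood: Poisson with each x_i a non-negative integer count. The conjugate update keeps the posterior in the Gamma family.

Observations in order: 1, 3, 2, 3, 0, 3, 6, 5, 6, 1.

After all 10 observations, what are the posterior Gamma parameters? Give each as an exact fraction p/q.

alpha=33, beta=16

obs 1: x=1 → posterior Gamma(4, 7)
obs 2: x=3 → posterior Gamma(7, 8)
obs 3: x=2 → posterior Gamma(9, 9)
obs 4: x=3 → posterior Gamma(12, 10)
obs 5: x=0 → posterior Gamma(12, 11)
obs 6: x=3 → posterior Gamma(15, 12)
obs 7: x=6 → posterior Gamma(21, 13)
obs 8: x=5 → posterior Gamma(26, 14)
obs 9: x=6 → posterior Gamma(32, 15)
obs 10: x=1 → posterior Gamma(33, 16)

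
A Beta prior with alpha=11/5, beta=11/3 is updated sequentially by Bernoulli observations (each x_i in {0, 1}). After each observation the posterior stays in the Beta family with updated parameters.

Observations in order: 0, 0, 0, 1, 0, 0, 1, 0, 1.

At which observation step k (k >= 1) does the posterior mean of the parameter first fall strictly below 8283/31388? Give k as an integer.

obs 1: x=0 → posterior Beta(11/5, 14/3)
obs 2: x=0 → posterior Beta(11/5, 17/3)
obs 3: x=0 → posterior Beta(11/5, 20/3)
obs 4: x=1 → posterior Beta(16/5, 20/3)
obs 5: x=0 → posterior Beta(16/5, 23/3)
obs 6: x=0 → posterior Beta(16/5, 26/3)
obs 7: x=1 → posterior Beta(21/5, 26/3)
obs 8: x=0 → posterior Beta(21/5, 29/3)
obs 9: x=1 → posterior Beta(26/5, 29/3)

k = 3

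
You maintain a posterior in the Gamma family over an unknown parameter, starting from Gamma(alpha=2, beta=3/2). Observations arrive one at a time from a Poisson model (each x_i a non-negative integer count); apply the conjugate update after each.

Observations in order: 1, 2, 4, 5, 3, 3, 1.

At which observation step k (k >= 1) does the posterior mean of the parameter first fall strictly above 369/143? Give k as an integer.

k = 5

obs 1: x=1 → posterior Gamma(3, 5/2)
obs 2: x=2 → posterior Gamma(5, 7/2)
obs 3: x=4 → posterior Gamma(9, 9/2)
obs 4: x=5 → posterior Gamma(14, 11/2)
obs 5: x=3 → posterior Gamma(17, 13/2)
obs 6: x=3 → posterior Gamma(20, 15/2)
obs 7: x=1 → posterior Gamma(21, 17/2)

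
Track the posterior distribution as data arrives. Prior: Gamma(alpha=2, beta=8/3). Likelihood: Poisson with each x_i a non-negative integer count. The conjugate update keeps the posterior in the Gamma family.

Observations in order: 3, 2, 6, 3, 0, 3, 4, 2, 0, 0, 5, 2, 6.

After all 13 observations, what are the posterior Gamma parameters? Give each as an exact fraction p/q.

obs 1: x=3 → posterior Gamma(5, 11/3)
obs 2: x=2 → posterior Gamma(7, 14/3)
obs 3: x=6 → posterior Gamma(13, 17/3)
obs 4: x=3 → posterior Gamma(16, 20/3)
obs 5: x=0 → posterior Gamma(16, 23/3)
obs 6: x=3 → posterior Gamma(19, 26/3)
obs 7: x=4 → posterior Gamma(23, 29/3)
obs 8: x=2 → posterior Gamma(25, 32/3)
obs 9: x=0 → posterior Gamma(25, 35/3)
obs 10: x=0 → posterior Gamma(25, 38/3)
obs 11: x=5 → posterior Gamma(30, 41/3)
obs 12: x=2 → posterior Gamma(32, 44/3)
obs 13: x=6 → posterior Gamma(38, 47/3)

alpha=38, beta=47/3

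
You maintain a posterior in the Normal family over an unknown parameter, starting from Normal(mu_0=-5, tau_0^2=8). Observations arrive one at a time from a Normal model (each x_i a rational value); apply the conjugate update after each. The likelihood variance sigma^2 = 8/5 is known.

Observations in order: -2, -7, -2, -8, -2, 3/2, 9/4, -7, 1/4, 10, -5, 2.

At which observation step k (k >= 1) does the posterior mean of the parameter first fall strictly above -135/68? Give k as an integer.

k = 10

obs 1: x=-2 → posterior Normal(-5/2, 4/3)
obs 2: x=-7 → posterior Normal(-50/11, 8/11)
obs 3: x=-2 → posterior Normal(-15/4, 1/2)
obs 4: x=-8 → posterior Normal(-100/21, 8/21)
obs 5: x=-2 → posterior Normal(-55/13, 4/13)
obs 6: x=3/2 → posterior Normal(-205/62, 8/31)
obs 7: x=9/4 → posterior Normal(-365/144, 2/9)
obs 8: x=-7 → posterior Normal(-505/164, 8/41)
obs 9: x=1/4 → posterior Normal(-125/46, 4/23)
obs 10: x=10 → posterior Normal(-25/17, 8/51)
obs 11: x=-5 → posterior Normal(-25/14, 1/7)
obs 12: x=2 → posterior Normal(-90/61, 8/61)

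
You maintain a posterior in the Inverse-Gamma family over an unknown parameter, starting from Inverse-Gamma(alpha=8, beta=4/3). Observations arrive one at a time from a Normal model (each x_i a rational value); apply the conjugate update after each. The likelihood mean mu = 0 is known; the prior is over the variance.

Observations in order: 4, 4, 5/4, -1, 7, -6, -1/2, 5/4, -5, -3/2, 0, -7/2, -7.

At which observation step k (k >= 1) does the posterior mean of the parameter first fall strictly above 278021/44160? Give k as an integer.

obs 1: x=4 → posterior Inverse-Gamma(17/2, 28/3)
obs 2: x=4 → posterior Inverse-Gamma(9, 52/3)
obs 3: x=5/4 → posterior Inverse-Gamma(19/2, 1739/96)
obs 4: x=-1 → posterior Inverse-Gamma(10, 1787/96)
obs 5: x=7 → posterior Inverse-Gamma(21/2, 4139/96)
obs 6: x=-6 → posterior Inverse-Gamma(11, 5867/96)
obs 7: x=-1/2 → posterior Inverse-Gamma(23/2, 5879/96)
obs 8: x=5/4 → posterior Inverse-Gamma(12, 2977/48)
obs 9: x=-5 → posterior Inverse-Gamma(25/2, 3577/48)
obs 10: x=-3/2 → posterior Inverse-Gamma(13, 3631/48)
obs 11: x=0 → posterior Inverse-Gamma(27/2, 3631/48)
obs 12: x=-7/2 → posterior Inverse-Gamma(14, 3925/48)
obs 13: x=-7 → posterior Inverse-Gamma(29/2, 5101/48)

k = 9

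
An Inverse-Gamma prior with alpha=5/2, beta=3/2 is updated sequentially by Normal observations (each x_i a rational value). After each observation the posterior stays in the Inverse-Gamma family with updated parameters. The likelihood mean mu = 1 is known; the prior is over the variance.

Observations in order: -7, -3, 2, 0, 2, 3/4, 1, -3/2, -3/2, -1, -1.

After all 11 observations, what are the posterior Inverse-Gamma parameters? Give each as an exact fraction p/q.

obs 1: x=-7 → posterior Inverse-Gamma(3, 67/2)
obs 2: x=-3 → posterior Inverse-Gamma(7/2, 83/2)
obs 3: x=2 → posterior Inverse-Gamma(4, 42)
obs 4: x=0 → posterior Inverse-Gamma(9/2, 85/2)
obs 5: x=2 → posterior Inverse-Gamma(5, 43)
obs 6: x=3/4 → posterior Inverse-Gamma(11/2, 1377/32)
obs 7: x=1 → posterior Inverse-Gamma(6, 1377/32)
obs 8: x=-3/2 → posterior Inverse-Gamma(13/2, 1477/32)
obs 9: x=-3/2 → posterior Inverse-Gamma(7, 1577/32)
obs 10: x=-1 → posterior Inverse-Gamma(15/2, 1641/32)
obs 11: x=-1 → posterior Inverse-Gamma(8, 1705/32)

alpha=8, beta=1705/32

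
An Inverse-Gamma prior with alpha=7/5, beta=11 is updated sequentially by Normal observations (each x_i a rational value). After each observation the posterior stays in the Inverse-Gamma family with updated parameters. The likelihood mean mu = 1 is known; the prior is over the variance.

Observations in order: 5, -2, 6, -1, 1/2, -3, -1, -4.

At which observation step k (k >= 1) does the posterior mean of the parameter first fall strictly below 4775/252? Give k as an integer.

k = 2

obs 1: x=5 → posterior Inverse-Gamma(19/10, 19)
obs 2: x=-2 → posterior Inverse-Gamma(12/5, 47/2)
obs 3: x=6 → posterior Inverse-Gamma(29/10, 36)
obs 4: x=-1 → posterior Inverse-Gamma(17/5, 38)
obs 5: x=1/2 → posterior Inverse-Gamma(39/10, 305/8)
obs 6: x=-3 → posterior Inverse-Gamma(22/5, 369/8)
obs 7: x=-1 → posterior Inverse-Gamma(49/10, 385/8)
obs 8: x=-4 → posterior Inverse-Gamma(27/5, 485/8)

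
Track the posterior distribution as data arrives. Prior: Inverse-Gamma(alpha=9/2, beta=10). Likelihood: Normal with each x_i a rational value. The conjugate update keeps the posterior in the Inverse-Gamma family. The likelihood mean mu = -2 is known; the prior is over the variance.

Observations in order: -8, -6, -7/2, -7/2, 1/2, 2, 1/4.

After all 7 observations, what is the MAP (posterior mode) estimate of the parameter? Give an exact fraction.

obs 1: x=-8 → posterior Inverse-Gamma(5, 28)
obs 2: x=-6 → posterior Inverse-Gamma(11/2, 36)
obs 3: x=-7/2 → posterior Inverse-Gamma(6, 297/8)
obs 4: x=-7/2 → posterior Inverse-Gamma(13/2, 153/4)
obs 5: x=1/2 → posterior Inverse-Gamma(7, 331/8)
obs 6: x=2 → posterior Inverse-Gamma(15/2, 395/8)
obs 7: x=1/4 → posterior Inverse-Gamma(8, 1661/32)

1661/288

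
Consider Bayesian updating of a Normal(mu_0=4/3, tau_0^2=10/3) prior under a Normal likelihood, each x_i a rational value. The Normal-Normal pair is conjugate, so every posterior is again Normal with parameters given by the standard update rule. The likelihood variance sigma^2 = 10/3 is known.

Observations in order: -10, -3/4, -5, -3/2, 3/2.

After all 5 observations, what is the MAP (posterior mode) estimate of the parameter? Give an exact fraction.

obs 1: x=-10 → posterior Normal(-13/3, 5/3)
obs 2: x=-3/4 → posterior Normal(-113/36, 10/9)
obs 3: x=-5 → posterior Normal(-173/48, 5/6)
obs 4: x=-3/2 → posterior Normal(-191/60, 2/3)
obs 5: x=3/2 → posterior Normal(-173/72, 5/9)

-173/72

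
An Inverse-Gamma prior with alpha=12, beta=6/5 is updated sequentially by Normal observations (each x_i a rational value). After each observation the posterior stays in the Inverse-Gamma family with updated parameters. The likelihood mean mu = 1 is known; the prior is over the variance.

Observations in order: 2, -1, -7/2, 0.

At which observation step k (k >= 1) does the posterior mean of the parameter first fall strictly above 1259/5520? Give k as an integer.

obs 1: x=2 → posterior Inverse-Gamma(25/2, 17/10)
obs 2: x=-1 → posterior Inverse-Gamma(13, 37/10)
obs 3: x=-7/2 → posterior Inverse-Gamma(27/2, 553/40)
obs 4: x=0 → posterior Inverse-Gamma(14, 573/40)

k = 2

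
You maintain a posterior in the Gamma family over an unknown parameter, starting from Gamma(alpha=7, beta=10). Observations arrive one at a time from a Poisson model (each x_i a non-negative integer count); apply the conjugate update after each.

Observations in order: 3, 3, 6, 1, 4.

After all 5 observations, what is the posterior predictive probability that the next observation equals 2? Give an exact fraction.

1262558414702117443084716796875/5070602400912917605986812821504

obs 1: x=3 → posterior Gamma(10, 11)
obs 2: x=3 → posterior Gamma(13, 12)
obs 3: x=6 → posterior Gamma(19, 13)
obs 4: x=1 → posterior Gamma(20, 14)
obs 5: x=4 → posterior Gamma(24, 15)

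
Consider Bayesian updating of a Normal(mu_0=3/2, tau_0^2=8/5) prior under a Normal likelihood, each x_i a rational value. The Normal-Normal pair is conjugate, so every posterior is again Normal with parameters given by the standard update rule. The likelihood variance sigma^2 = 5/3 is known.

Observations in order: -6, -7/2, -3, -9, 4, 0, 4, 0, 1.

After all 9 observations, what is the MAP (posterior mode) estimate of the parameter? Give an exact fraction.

obs 1: x=-6 → posterior Normal(-213/98, 40/49)
obs 2: x=-7/2 → posterior Normal(-381/146, 40/73)
obs 3: x=-3 → posterior Normal(-525/194, 40/97)
obs 4: x=-9 → posterior Normal(-87/22, 40/121)
obs 5: x=4 → posterior Normal(-153/58, 8/29)
obs 6: x=0 → posterior Normal(-765/338, 40/169)
obs 7: x=4 → posterior Normal(-573/386, 40/193)
obs 8: x=0 → posterior Normal(-573/434, 40/217)
obs 9: x=1 → posterior Normal(-525/482, 40/241)

-525/482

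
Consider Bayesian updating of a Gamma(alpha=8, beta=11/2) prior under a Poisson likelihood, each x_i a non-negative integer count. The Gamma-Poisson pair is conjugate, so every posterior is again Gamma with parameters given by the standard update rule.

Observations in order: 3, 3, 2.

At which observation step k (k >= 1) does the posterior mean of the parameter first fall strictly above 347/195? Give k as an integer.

k = 2

obs 1: x=3 → posterior Gamma(11, 13/2)
obs 2: x=3 → posterior Gamma(14, 15/2)
obs 3: x=2 → posterior Gamma(16, 17/2)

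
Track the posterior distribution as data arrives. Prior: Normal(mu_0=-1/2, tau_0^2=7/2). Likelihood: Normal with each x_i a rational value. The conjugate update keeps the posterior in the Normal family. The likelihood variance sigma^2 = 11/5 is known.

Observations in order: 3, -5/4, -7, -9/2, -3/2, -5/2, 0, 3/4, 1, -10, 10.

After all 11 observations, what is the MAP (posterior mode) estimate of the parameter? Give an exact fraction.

obs 1: x=3 → posterior Normal(94/57, 77/57)
obs 2: x=-5/4 → posterior Normal(201/368, 77/92)
obs 3: x=-7 → posterior Normal(-779/508, 77/127)
obs 4: x=-9/2 → posterior Normal(-1409/648, 77/162)
obs 5: x=-3/2 → posterior Normal(-1619/788, 77/197)
obs 6: x=-5/2 → posterior Normal(-1969/928, 77/232)
obs 7: x=0 → posterior Normal(-1969/1068, 77/267)
obs 8: x=3/4 → posterior Normal(-233/151, 77/302)
obs 9: x=1 → posterior Normal(-431/337, 77/337)
obs 10: x=-10 → posterior Normal(-781/372, 77/372)
obs 11: x=10 → posterior Normal(-431/407, 7/37)

-431/407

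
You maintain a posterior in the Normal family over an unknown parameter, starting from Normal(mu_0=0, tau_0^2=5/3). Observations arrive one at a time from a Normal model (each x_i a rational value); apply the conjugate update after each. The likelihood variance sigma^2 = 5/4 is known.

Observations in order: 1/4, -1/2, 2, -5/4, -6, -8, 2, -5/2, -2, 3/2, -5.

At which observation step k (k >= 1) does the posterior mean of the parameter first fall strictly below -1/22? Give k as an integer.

k = 2

obs 1: x=1/4 → posterior Normal(1/7, 5/7)
obs 2: x=-1/2 → posterior Normal(-1/11, 5/11)
obs 3: x=2 → posterior Normal(7/15, 1/3)
obs 4: x=-5/4 → posterior Normal(2/19, 5/19)
obs 5: x=-6 → posterior Normal(-22/23, 5/23)
obs 6: x=-8 → posterior Normal(-2, 5/27)
obs 7: x=2 → posterior Normal(-46/31, 5/31)
obs 8: x=-5/2 → posterior Normal(-8/5, 1/7)
obs 9: x=-2 → posterior Normal(-64/39, 5/39)
obs 10: x=3/2 → posterior Normal(-58/43, 5/43)
obs 11: x=-5 → posterior Normal(-78/47, 5/47)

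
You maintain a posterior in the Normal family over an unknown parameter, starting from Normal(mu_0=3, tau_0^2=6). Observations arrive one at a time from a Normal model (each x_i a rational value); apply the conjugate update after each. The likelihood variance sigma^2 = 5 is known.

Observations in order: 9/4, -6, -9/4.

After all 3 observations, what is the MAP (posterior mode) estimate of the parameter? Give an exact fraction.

-21/23

obs 1: x=9/4 → posterior Normal(57/22, 30/11)
obs 2: x=-6 → posterior Normal(-15/34, 30/17)
obs 3: x=-9/4 → posterior Normal(-21/23, 30/23)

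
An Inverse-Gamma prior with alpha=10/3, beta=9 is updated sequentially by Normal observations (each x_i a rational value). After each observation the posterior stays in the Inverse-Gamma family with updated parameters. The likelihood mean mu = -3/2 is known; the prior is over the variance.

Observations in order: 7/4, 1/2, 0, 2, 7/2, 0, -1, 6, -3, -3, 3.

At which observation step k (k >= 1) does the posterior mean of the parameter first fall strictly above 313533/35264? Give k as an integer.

obs 1: x=7/4 → posterior Inverse-Gamma(23/6, 457/32)
obs 2: x=1/2 → posterior Inverse-Gamma(13/3, 521/32)
obs 3: x=0 → posterior Inverse-Gamma(29/6, 557/32)
obs 4: x=2 → posterior Inverse-Gamma(16/3, 753/32)
obs 5: x=7/2 → posterior Inverse-Gamma(35/6, 1153/32)
obs 6: x=0 → posterior Inverse-Gamma(19/3, 1189/32)
obs 7: x=-1 → posterior Inverse-Gamma(41/6, 1193/32)
obs 8: x=6 → posterior Inverse-Gamma(22/3, 2093/32)
obs 9: x=-3 → posterior Inverse-Gamma(47/6, 2129/32)
obs 10: x=-3 → posterior Inverse-Gamma(25/3, 2165/32)
obs 11: x=3 → posterior Inverse-Gamma(53/6, 2489/32)

k = 8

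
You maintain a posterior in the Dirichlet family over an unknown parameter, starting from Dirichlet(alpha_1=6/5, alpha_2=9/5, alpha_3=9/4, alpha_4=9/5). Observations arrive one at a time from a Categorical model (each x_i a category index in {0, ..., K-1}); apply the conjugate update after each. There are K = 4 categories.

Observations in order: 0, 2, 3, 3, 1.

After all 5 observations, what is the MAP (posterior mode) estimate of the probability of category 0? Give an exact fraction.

obs 1: x=0 → posterior Dirichlet(11/5, 9/5, 9/4, 9/5)
obs 2: x=2 → posterior Dirichlet(11/5, 9/5, 13/4, 9/5)
obs 3: x=3 → posterior Dirichlet(11/5, 9/5, 13/4, 14/5)
obs 4: x=3 → posterior Dirichlet(11/5, 9/5, 13/4, 19/5)
obs 5: x=1 → posterior Dirichlet(11/5, 14/5, 13/4, 19/5)

24/161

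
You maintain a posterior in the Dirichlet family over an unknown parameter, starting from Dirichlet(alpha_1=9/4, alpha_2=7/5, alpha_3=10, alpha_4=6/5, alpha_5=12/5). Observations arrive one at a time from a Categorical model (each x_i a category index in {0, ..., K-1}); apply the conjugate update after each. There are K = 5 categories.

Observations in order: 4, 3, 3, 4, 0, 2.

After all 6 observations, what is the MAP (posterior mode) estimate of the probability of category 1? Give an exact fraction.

obs 1: x=4 → posterior Dirichlet(9/4, 7/5, 10, 6/5, 17/5)
obs 2: x=3 → posterior Dirichlet(9/4, 7/5, 10, 11/5, 17/5)
obs 3: x=3 → posterior Dirichlet(9/4, 7/5, 10, 16/5, 17/5)
obs 4: x=4 → posterior Dirichlet(9/4, 7/5, 10, 16/5, 22/5)
obs 5: x=0 → posterior Dirichlet(13/4, 7/5, 10, 16/5, 22/5)
obs 6: x=2 → posterior Dirichlet(13/4, 7/5, 11, 16/5, 22/5)

8/365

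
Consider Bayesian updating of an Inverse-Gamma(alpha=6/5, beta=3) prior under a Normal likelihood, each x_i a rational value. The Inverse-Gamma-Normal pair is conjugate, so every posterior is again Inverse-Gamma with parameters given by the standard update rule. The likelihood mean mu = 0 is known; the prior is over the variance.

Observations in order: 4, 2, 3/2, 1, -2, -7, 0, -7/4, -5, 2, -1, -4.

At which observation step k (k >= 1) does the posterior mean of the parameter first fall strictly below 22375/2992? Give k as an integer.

k = 4

obs 1: x=4 → posterior Inverse-Gamma(17/10, 11)
obs 2: x=2 → posterior Inverse-Gamma(11/5, 13)
obs 3: x=3/2 → posterior Inverse-Gamma(27/10, 113/8)
obs 4: x=1 → posterior Inverse-Gamma(16/5, 117/8)
obs 5: x=-2 → posterior Inverse-Gamma(37/10, 133/8)
obs 6: x=-7 → posterior Inverse-Gamma(21/5, 329/8)
obs 7: x=0 → posterior Inverse-Gamma(47/10, 329/8)
obs 8: x=-7/4 → posterior Inverse-Gamma(26/5, 1365/32)
obs 9: x=-5 → posterior Inverse-Gamma(57/10, 1765/32)
obs 10: x=2 → posterior Inverse-Gamma(31/5, 1829/32)
obs 11: x=-1 → posterior Inverse-Gamma(67/10, 1845/32)
obs 12: x=-4 → posterior Inverse-Gamma(36/5, 2101/32)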